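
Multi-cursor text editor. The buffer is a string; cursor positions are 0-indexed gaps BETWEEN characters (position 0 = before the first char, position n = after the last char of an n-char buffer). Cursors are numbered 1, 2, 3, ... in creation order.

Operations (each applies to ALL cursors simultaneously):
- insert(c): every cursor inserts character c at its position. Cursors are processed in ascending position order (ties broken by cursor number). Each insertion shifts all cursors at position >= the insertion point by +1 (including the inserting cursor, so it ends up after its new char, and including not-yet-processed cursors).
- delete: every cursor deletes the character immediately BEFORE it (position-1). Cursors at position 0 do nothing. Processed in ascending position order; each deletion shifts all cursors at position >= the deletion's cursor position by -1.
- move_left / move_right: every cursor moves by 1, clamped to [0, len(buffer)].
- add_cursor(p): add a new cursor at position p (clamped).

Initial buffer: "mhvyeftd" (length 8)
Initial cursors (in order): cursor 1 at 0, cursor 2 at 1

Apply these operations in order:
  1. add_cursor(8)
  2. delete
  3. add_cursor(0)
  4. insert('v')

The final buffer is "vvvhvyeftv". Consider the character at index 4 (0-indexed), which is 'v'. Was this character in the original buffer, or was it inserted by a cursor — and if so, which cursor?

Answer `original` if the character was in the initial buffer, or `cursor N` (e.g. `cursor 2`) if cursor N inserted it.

Answer: original

Derivation:
After op 1 (add_cursor(8)): buffer="mhvyeftd" (len 8), cursors c1@0 c2@1 c3@8, authorship ........
After op 2 (delete): buffer="hvyeft" (len 6), cursors c1@0 c2@0 c3@6, authorship ......
After op 3 (add_cursor(0)): buffer="hvyeft" (len 6), cursors c1@0 c2@0 c4@0 c3@6, authorship ......
After op 4 (insert('v')): buffer="vvvhvyeftv" (len 10), cursors c1@3 c2@3 c4@3 c3@10, authorship 124......3
Authorship (.=original, N=cursor N): 1 2 4 . . . . . . 3
Index 4: author = original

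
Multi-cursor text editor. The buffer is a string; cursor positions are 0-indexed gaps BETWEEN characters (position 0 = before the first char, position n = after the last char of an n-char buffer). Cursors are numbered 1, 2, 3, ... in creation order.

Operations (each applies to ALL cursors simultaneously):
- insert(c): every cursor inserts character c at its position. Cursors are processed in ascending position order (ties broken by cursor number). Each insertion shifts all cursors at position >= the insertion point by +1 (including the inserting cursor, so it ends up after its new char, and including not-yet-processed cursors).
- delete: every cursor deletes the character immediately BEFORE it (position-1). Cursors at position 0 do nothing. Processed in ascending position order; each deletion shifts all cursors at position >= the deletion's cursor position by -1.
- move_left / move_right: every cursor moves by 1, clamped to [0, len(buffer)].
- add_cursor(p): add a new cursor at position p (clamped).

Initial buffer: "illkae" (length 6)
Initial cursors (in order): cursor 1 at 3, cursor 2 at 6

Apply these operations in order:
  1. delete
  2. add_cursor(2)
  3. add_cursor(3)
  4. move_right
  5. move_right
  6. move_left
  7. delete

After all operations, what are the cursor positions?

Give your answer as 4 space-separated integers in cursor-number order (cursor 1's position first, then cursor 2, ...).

After op 1 (delete): buffer="ilka" (len 4), cursors c1@2 c2@4, authorship ....
After op 2 (add_cursor(2)): buffer="ilka" (len 4), cursors c1@2 c3@2 c2@4, authorship ....
After op 3 (add_cursor(3)): buffer="ilka" (len 4), cursors c1@2 c3@2 c4@3 c2@4, authorship ....
After op 4 (move_right): buffer="ilka" (len 4), cursors c1@3 c3@3 c2@4 c4@4, authorship ....
After op 5 (move_right): buffer="ilka" (len 4), cursors c1@4 c2@4 c3@4 c4@4, authorship ....
After op 6 (move_left): buffer="ilka" (len 4), cursors c1@3 c2@3 c3@3 c4@3, authorship ....
After op 7 (delete): buffer="a" (len 1), cursors c1@0 c2@0 c3@0 c4@0, authorship .

Answer: 0 0 0 0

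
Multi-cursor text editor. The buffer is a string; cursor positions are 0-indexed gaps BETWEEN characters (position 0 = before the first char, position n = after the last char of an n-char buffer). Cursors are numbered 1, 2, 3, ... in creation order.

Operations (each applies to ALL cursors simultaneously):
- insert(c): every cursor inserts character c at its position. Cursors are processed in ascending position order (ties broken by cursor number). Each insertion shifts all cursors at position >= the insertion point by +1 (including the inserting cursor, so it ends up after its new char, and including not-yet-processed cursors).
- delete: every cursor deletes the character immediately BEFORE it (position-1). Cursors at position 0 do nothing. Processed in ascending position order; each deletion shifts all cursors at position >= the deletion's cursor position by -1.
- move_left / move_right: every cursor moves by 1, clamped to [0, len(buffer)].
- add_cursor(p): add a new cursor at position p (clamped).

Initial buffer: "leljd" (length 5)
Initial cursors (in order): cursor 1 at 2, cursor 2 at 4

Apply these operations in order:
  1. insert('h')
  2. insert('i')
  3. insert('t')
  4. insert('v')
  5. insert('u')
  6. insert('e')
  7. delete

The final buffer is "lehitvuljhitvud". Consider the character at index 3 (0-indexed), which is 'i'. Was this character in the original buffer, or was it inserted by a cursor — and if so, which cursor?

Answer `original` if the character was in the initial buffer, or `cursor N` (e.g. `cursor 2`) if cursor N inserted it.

After op 1 (insert('h')): buffer="lehljhd" (len 7), cursors c1@3 c2@6, authorship ..1..2.
After op 2 (insert('i')): buffer="lehiljhid" (len 9), cursors c1@4 c2@8, authorship ..11..22.
After op 3 (insert('t')): buffer="lehitljhitd" (len 11), cursors c1@5 c2@10, authorship ..111..222.
After op 4 (insert('v')): buffer="lehitvljhitvd" (len 13), cursors c1@6 c2@12, authorship ..1111..2222.
After op 5 (insert('u')): buffer="lehitvuljhitvud" (len 15), cursors c1@7 c2@14, authorship ..11111..22222.
After op 6 (insert('e')): buffer="lehitvueljhitvued" (len 17), cursors c1@8 c2@16, authorship ..111111..222222.
After op 7 (delete): buffer="lehitvuljhitvud" (len 15), cursors c1@7 c2@14, authorship ..11111..22222.
Authorship (.=original, N=cursor N): . . 1 1 1 1 1 . . 2 2 2 2 2 .
Index 3: author = 1

Answer: cursor 1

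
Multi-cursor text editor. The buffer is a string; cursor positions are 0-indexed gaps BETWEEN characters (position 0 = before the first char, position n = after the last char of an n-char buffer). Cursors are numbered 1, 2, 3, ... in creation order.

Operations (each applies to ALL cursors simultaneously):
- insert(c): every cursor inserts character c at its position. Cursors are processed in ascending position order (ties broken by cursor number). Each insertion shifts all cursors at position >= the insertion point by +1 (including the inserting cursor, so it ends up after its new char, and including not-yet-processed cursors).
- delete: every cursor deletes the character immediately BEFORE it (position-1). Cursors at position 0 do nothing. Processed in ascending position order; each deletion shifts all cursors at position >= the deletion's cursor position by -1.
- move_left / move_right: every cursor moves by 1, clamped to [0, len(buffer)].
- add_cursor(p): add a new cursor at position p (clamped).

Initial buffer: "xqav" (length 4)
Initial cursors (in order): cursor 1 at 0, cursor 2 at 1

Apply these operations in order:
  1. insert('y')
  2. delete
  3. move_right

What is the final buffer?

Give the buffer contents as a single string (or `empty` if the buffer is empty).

After op 1 (insert('y')): buffer="yxyqav" (len 6), cursors c1@1 c2@3, authorship 1.2...
After op 2 (delete): buffer="xqav" (len 4), cursors c1@0 c2@1, authorship ....
After op 3 (move_right): buffer="xqav" (len 4), cursors c1@1 c2@2, authorship ....

Answer: xqav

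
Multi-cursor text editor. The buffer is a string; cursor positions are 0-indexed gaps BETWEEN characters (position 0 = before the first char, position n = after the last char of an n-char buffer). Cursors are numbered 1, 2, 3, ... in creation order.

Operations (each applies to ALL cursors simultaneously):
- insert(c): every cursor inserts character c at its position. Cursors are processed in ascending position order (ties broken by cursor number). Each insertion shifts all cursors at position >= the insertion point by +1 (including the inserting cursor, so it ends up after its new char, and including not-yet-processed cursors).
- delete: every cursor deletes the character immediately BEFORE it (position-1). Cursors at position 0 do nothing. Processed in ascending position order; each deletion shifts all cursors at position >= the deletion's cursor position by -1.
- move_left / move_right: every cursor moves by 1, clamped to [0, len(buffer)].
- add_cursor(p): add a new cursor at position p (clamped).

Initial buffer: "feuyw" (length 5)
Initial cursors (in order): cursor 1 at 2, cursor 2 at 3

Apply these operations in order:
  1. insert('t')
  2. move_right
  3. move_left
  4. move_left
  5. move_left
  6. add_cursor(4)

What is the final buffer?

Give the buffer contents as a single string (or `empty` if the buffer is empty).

After op 1 (insert('t')): buffer="fetutyw" (len 7), cursors c1@3 c2@5, authorship ..1.2..
After op 2 (move_right): buffer="fetutyw" (len 7), cursors c1@4 c2@6, authorship ..1.2..
After op 3 (move_left): buffer="fetutyw" (len 7), cursors c1@3 c2@5, authorship ..1.2..
After op 4 (move_left): buffer="fetutyw" (len 7), cursors c1@2 c2@4, authorship ..1.2..
After op 5 (move_left): buffer="fetutyw" (len 7), cursors c1@1 c2@3, authorship ..1.2..
After op 6 (add_cursor(4)): buffer="fetutyw" (len 7), cursors c1@1 c2@3 c3@4, authorship ..1.2..

Answer: fetutyw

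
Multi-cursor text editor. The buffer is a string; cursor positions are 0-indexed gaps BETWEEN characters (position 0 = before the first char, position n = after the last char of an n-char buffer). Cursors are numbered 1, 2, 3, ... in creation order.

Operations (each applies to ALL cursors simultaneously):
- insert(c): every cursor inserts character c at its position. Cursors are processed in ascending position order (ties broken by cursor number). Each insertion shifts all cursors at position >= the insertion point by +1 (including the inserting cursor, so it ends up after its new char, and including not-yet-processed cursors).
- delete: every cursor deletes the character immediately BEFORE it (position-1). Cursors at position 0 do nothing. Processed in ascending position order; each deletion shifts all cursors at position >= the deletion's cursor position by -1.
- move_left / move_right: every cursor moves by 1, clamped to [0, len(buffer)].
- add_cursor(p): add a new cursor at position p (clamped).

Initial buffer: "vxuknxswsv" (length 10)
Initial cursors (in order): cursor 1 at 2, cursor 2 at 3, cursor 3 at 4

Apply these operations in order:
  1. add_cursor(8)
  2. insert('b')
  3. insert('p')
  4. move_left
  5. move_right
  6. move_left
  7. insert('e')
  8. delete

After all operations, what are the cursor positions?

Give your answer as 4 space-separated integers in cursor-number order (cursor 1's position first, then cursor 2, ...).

After op 1 (add_cursor(8)): buffer="vxuknxswsv" (len 10), cursors c1@2 c2@3 c3@4 c4@8, authorship ..........
After op 2 (insert('b')): buffer="vxbubkbnxswbsv" (len 14), cursors c1@3 c2@5 c3@7 c4@12, authorship ..1.2.3....4..
After op 3 (insert('p')): buffer="vxbpubpkbpnxswbpsv" (len 18), cursors c1@4 c2@7 c3@10 c4@16, authorship ..11.22.33....44..
After op 4 (move_left): buffer="vxbpubpkbpnxswbpsv" (len 18), cursors c1@3 c2@6 c3@9 c4@15, authorship ..11.22.33....44..
After op 5 (move_right): buffer="vxbpubpkbpnxswbpsv" (len 18), cursors c1@4 c2@7 c3@10 c4@16, authorship ..11.22.33....44..
After op 6 (move_left): buffer="vxbpubpkbpnxswbpsv" (len 18), cursors c1@3 c2@6 c3@9 c4@15, authorship ..11.22.33....44..
After op 7 (insert('e')): buffer="vxbepubepkbepnxswbepsv" (len 22), cursors c1@4 c2@8 c3@12 c4@19, authorship ..111.222.333....444..
After op 8 (delete): buffer="vxbpubpkbpnxswbpsv" (len 18), cursors c1@3 c2@6 c3@9 c4@15, authorship ..11.22.33....44..

Answer: 3 6 9 15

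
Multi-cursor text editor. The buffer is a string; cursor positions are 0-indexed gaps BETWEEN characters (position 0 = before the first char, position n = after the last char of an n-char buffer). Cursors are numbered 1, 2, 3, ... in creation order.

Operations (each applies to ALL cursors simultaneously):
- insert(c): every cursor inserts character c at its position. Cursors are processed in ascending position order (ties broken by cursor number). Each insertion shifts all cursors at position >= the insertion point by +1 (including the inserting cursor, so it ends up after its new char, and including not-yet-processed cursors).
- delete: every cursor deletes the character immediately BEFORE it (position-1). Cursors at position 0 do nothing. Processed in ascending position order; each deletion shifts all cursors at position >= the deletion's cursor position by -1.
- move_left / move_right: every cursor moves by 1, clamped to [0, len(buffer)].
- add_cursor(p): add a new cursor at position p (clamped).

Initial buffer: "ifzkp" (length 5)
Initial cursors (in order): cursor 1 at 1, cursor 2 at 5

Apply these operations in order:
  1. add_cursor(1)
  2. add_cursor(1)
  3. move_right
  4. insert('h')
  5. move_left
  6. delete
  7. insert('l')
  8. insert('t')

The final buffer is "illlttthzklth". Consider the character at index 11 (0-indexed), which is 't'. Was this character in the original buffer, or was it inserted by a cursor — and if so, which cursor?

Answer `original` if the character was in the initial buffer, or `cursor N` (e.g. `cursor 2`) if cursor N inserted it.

Answer: cursor 2

Derivation:
After op 1 (add_cursor(1)): buffer="ifzkp" (len 5), cursors c1@1 c3@1 c2@5, authorship .....
After op 2 (add_cursor(1)): buffer="ifzkp" (len 5), cursors c1@1 c3@1 c4@1 c2@5, authorship .....
After op 3 (move_right): buffer="ifzkp" (len 5), cursors c1@2 c3@2 c4@2 c2@5, authorship .....
After op 4 (insert('h')): buffer="ifhhhzkph" (len 9), cursors c1@5 c3@5 c4@5 c2@9, authorship ..134...2
After op 5 (move_left): buffer="ifhhhzkph" (len 9), cursors c1@4 c3@4 c4@4 c2@8, authorship ..134...2
After op 6 (delete): buffer="ihzkh" (len 5), cursors c1@1 c3@1 c4@1 c2@4, authorship .4..2
After op 7 (insert('l')): buffer="illlhzklh" (len 9), cursors c1@4 c3@4 c4@4 c2@8, authorship .1344..22
After op 8 (insert('t')): buffer="illlttthzklth" (len 13), cursors c1@7 c3@7 c4@7 c2@12, authorship .1341344..222
Authorship (.=original, N=cursor N): . 1 3 4 1 3 4 4 . . 2 2 2
Index 11: author = 2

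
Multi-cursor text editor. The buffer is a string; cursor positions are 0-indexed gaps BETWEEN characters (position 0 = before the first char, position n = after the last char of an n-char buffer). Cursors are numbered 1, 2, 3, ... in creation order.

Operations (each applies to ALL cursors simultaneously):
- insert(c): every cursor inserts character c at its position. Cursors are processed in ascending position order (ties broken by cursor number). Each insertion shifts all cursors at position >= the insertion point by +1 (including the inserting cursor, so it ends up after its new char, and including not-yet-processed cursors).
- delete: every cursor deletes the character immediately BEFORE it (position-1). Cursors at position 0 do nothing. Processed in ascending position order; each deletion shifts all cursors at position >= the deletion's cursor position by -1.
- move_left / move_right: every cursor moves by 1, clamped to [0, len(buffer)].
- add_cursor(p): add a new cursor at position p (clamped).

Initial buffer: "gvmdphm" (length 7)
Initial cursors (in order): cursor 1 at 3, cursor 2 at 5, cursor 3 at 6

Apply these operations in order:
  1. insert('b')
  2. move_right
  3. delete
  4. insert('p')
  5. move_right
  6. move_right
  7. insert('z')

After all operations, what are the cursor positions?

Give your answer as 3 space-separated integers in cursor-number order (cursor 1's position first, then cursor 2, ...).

Answer: 8 13 13

Derivation:
After op 1 (insert('b')): buffer="gvmbdpbhbm" (len 10), cursors c1@4 c2@7 c3@9, authorship ...1..2.3.
After op 2 (move_right): buffer="gvmbdpbhbm" (len 10), cursors c1@5 c2@8 c3@10, authorship ...1..2.3.
After op 3 (delete): buffer="gvmbpbb" (len 7), cursors c1@4 c2@6 c3@7, authorship ...1.23
After op 4 (insert('p')): buffer="gvmbppbpbp" (len 10), cursors c1@5 c2@8 c3@10, authorship ...11.2233
After op 5 (move_right): buffer="gvmbppbpbp" (len 10), cursors c1@6 c2@9 c3@10, authorship ...11.2233
After op 6 (move_right): buffer="gvmbppbpbp" (len 10), cursors c1@7 c2@10 c3@10, authorship ...11.2233
After op 7 (insert('z')): buffer="gvmbppbzpbpzz" (len 13), cursors c1@8 c2@13 c3@13, authorship ...11.2123323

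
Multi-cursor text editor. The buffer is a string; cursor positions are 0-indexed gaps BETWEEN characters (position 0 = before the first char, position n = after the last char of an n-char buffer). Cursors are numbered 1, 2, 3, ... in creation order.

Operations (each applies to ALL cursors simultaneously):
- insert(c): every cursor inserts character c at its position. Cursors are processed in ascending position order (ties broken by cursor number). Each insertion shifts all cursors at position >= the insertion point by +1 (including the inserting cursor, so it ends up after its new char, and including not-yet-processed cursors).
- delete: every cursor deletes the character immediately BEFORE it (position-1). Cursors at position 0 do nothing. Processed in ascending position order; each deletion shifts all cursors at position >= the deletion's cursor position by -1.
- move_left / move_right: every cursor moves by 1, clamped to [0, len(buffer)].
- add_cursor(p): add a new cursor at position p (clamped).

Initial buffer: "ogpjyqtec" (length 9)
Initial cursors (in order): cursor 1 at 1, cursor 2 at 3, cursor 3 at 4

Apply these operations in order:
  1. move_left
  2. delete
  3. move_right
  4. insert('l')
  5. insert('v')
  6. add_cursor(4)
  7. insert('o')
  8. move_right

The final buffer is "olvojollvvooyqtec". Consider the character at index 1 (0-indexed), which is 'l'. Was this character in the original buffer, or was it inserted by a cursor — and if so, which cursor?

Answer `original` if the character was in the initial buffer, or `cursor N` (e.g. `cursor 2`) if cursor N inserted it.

Answer: cursor 1

Derivation:
After op 1 (move_left): buffer="ogpjyqtec" (len 9), cursors c1@0 c2@2 c3@3, authorship .........
After op 2 (delete): buffer="ojyqtec" (len 7), cursors c1@0 c2@1 c3@1, authorship .......
After op 3 (move_right): buffer="ojyqtec" (len 7), cursors c1@1 c2@2 c3@2, authorship .......
After op 4 (insert('l')): buffer="oljllyqtec" (len 10), cursors c1@2 c2@5 c3@5, authorship .1.23.....
After op 5 (insert('v')): buffer="olvjllvvyqtec" (len 13), cursors c1@3 c2@8 c3@8, authorship .11.2323.....
After op 6 (add_cursor(4)): buffer="olvjllvvyqtec" (len 13), cursors c1@3 c4@4 c2@8 c3@8, authorship .11.2323.....
After op 7 (insert('o')): buffer="olvojollvvooyqtec" (len 17), cursors c1@4 c4@6 c2@12 c3@12, authorship .111.4232323.....
After op 8 (move_right): buffer="olvojollvvooyqtec" (len 17), cursors c1@5 c4@7 c2@13 c3@13, authorship .111.4232323.....
Authorship (.=original, N=cursor N): . 1 1 1 . 4 2 3 2 3 2 3 . . . . .
Index 1: author = 1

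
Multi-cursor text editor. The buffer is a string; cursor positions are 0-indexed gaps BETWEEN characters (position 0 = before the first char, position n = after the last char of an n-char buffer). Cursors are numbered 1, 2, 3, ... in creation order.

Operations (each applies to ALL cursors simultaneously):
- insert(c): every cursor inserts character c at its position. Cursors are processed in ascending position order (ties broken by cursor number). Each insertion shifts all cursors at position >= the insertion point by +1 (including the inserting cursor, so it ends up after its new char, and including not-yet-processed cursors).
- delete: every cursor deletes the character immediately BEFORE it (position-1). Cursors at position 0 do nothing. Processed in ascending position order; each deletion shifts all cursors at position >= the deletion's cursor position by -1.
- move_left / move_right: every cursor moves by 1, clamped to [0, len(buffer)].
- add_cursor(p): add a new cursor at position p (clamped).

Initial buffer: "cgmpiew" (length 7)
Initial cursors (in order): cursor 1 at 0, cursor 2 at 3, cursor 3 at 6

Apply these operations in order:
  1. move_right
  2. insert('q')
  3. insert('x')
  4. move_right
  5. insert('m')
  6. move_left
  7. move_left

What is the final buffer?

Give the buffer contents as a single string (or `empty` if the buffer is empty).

Answer: cqxgmmpqximewqxm

Derivation:
After op 1 (move_right): buffer="cgmpiew" (len 7), cursors c1@1 c2@4 c3@7, authorship .......
After op 2 (insert('q')): buffer="cqgmpqiewq" (len 10), cursors c1@2 c2@6 c3@10, authorship .1...2...3
After op 3 (insert('x')): buffer="cqxgmpqxiewqx" (len 13), cursors c1@3 c2@8 c3@13, authorship .11...22...33
After op 4 (move_right): buffer="cqxgmpqxiewqx" (len 13), cursors c1@4 c2@9 c3@13, authorship .11...22...33
After op 5 (insert('m')): buffer="cqxgmmpqximewqxm" (len 16), cursors c1@5 c2@11 c3@16, authorship .11.1..22.2..333
After op 6 (move_left): buffer="cqxgmmpqximewqxm" (len 16), cursors c1@4 c2@10 c3@15, authorship .11.1..22.2..333
After op 7 (move_left): buffer="cqxgmmpqximewqxm" (len 16), cursors c1@3 c2@9 c3@14, authorship .11.1..22.2..333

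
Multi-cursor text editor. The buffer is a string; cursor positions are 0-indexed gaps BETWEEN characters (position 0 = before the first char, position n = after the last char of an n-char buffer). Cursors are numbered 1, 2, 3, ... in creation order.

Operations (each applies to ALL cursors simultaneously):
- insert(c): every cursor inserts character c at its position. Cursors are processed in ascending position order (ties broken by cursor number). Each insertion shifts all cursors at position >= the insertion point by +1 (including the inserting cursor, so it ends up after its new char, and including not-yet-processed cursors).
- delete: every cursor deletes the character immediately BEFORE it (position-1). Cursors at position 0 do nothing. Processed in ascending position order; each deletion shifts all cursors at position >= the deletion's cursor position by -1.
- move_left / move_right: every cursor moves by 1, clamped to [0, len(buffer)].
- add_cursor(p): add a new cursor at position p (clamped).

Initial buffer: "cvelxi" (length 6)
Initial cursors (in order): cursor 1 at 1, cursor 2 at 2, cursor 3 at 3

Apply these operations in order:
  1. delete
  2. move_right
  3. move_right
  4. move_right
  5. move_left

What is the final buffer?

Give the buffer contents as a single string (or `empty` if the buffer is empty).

Answer: lxi

Derivation:
After op 1 (delete): buffer="lxi" (len 3), cursors c1@0 c2@0 c3@0, authorship ...
After op 2 (move_right): buffer="lxi" (len 3), cursors c1@1 c2@1 c3@1, authorship ...
After op 3 (move_right): buffer="lxi" (len 3), cursors c1@2 c2@2 c3@2, authorship ...
After op 4 (move_right): buffer="lxi" (len 3), cursors c1@3 c2@3 c3@3, authorship ...
After op 5 (move_left): buffer="lxi" (len 3), cursors c1@2 c2@2 c3@2, authorship ...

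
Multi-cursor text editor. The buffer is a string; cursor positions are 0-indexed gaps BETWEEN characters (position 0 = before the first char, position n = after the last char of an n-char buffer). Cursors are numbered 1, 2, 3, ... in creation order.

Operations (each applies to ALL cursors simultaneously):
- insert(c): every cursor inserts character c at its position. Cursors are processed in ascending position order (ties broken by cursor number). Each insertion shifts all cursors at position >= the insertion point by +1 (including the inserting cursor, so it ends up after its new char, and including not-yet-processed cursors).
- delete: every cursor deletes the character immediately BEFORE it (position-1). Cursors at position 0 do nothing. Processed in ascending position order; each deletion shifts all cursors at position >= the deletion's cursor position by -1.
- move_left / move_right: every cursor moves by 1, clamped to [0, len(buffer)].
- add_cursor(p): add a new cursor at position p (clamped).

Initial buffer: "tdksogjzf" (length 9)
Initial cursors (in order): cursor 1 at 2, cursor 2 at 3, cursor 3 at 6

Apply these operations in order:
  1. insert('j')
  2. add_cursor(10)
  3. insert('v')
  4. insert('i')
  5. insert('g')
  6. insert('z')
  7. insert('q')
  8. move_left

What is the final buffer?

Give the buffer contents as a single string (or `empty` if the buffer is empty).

After op 1 (insert('j')): buffer="tdjkjsogjjzf" (len 12), cursors c1@3 c2@5 c3@9, authorship ..1.2...3...
After op 2 (add_cursor(10)): buffer="tdjkjsogjjzf" (len 12), cursors c1@3 c2@5 c3@9 c4@10, authorship ..1.2...3...
After op 3 (insert('v')): buffer="tdjvkjvsogjvjvzf" (len 16), cursors c1@4 c2@7 c3@12 c4@14, authorship ..11.22...33.4..
After op 4 (insert('i')): buffer="tdjvikjvisogjvijvizf" (len 20), cursors c1@5 c2@9 c3@15 c4@18, authorship ..111.222...333.44..
After op 5 (insert('g')): buffer="tdjvigkjvigsogjvigjvigzf" (len 24), cursors c1@6 c2@11 c3@18 c4@22, authorship ..1111.2222...3333.444..
After op 6 (insert('z')): buffer="tdjvigzkjvigzsogjvigzjvigzzf" (len 28), cursors c1@7 c2@13 c3@21 c4@26, authorship ..11111.22222...33333.4444..
After op 7 (insert('q')): buffer="tdjvigzqkjvigzqsogjvigzqjvigzqzf" (len 32), cursors c1@8 c2@15 c3@24 c4@30, authorship ..111111.222222...333333.44444..
After op 8 (move_left): buffer="tdjvigzqkjvigzqsogjvigzqjvigzqzf" (len 32), cursors c1@7 c2@14 c3@23 c4@29, authorship ..111111.222222...333333.44444..

Answer: tdjvigzqkjvigzqsogjvigzqjvigzqzf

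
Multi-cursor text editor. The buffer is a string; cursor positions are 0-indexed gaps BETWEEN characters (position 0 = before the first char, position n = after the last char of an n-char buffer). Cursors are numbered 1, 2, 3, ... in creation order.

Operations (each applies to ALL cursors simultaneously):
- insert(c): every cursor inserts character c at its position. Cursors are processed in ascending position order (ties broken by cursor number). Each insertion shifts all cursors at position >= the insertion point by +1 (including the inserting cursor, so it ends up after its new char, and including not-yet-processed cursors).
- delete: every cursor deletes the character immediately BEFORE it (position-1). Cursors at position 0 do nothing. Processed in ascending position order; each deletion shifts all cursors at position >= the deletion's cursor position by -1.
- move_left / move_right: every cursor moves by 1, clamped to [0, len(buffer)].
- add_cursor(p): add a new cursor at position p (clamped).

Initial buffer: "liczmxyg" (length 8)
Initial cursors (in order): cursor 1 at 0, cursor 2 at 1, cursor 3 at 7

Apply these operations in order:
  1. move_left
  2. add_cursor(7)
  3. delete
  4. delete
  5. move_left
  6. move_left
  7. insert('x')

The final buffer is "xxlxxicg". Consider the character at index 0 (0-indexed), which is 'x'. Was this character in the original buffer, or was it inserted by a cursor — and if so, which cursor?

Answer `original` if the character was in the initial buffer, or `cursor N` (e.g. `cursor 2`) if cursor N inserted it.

Answer: cursor 1

Derivation:
After op 1 (move_left): buffer="liczmxyg" (len 8), cursors c1@0 c2@0 c3@6, authorship ........
After op 2 (add_cursor(7)): buffer="liczmxyg" (len 8), cursors c1@0 c2@0 c3@6 c4@7, authorship ........
After op 3 (delete): buffer="liczmg" (len 6), cursors c1@0 c2@0 c3@5 c4@5, authorship ......
After op 4 (delete): buffer="licg" (len 4), cursors c1@0 c2@0 c3@3 c4@3, authorship ....
After op 5 (move_left): buffer="licg" (len 4), cursors c1@0 c2@0 c3@2 c4@2, authorship ....
After op 6 (move_left): buffer="licg" (len 4), cursors c1@0 c2@0 c3@1 c4@1, authorship ....
After op 7 (insert('x')): buffer="xxlxxicg" (len 8), cursors c1@2 c2@2 c3@5 c4@5, authorship 12.34...
Authorship (.=original, N=cursor N): 1 2 . 3 4 . . .
Index 0: author = 1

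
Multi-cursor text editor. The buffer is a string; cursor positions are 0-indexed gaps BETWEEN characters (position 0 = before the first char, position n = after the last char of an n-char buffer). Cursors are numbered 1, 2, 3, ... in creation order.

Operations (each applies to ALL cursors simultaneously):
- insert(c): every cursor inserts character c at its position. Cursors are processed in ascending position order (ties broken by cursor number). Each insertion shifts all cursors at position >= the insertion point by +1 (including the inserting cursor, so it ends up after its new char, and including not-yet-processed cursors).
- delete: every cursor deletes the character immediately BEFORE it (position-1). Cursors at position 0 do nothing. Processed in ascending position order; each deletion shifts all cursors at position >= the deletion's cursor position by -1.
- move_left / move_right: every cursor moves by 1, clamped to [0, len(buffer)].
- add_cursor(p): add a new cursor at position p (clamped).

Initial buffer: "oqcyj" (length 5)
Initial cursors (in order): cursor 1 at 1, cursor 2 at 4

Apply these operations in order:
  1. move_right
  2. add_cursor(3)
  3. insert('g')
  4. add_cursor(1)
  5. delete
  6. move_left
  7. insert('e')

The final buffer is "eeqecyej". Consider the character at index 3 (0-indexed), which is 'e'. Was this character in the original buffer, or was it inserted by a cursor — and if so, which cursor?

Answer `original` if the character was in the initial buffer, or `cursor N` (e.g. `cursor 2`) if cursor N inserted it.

After op 1 (move_right): buffer="oqcyj" (len 5), cursors c1@2 c2@5, authorship .....
After op 2 (add_cursor(3)): buffer="oqcyj" (len 5), cursors c1@2 c3@3 c2@5, authorship .....
After op 3 (insert('g')): buffer="oqgcgyjg" (len 8), cursors c1@3 c3@5 c2@8, authorship ..1.3..2
After op 4 (add_cursor(1)): buffer="oqgcgyjg" (len 8), cursors c4@1 c1@3 c3@5 c2@8, authorship ..1.3..2
After op 5 (delete): buffer="qcyj" (len 4), cursors c4@0 c1@1 c3@2 c2@4, authorship ....
After op 6 (move_left): buffer="qcyj" (len 4), cursors c1@0 c4@0 c3@1 c2@3, authorship ....
After op 7 (insert('e')): buffer="eeqecyej" (len 8), cursors c1@2 c4@2 c3@4 c2@7, authorship 14.3..2.
Authorship (.=original, N=cursor N): 1 4 . 3 . . 2 .
Index 3: author = 3

Answer: cursor 3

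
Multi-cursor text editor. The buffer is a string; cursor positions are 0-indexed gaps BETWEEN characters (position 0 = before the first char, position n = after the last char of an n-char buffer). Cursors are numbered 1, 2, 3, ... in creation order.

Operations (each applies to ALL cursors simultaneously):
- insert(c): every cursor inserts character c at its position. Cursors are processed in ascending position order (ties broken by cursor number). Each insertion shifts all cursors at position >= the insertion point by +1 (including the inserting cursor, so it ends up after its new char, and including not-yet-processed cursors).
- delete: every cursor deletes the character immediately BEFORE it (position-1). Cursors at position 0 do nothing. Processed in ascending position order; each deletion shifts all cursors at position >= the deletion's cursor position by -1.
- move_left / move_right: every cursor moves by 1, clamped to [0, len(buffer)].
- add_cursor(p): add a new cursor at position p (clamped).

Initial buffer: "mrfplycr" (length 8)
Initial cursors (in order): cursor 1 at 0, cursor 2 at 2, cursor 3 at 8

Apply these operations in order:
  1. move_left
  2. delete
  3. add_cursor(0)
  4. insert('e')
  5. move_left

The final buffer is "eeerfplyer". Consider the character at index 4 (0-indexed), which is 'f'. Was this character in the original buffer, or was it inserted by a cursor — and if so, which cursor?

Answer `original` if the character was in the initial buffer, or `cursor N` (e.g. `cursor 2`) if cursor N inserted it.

Answer: original

Derivation:
After op 1 (move_left): buffer="mrfplycr" (len 8), cursors c1@0 c2@1 c3@7, authorship ........
After op 2 (delete): buffer="rfplyr" (len 6), cursors c1@0 c2@0 c3@5, authorship ......
After op 3 (add_cursor(0)): buffer="rfplyr" (len 6), cursors c1@0 c2@0 c4@0 c3@5, authorship ......
After op 4 (insert('e')): buffer="eeerfplyer" (len 10), cursors c1@3 c2@3 c4@3 c3@9, authorship 124.....3.
After op 5 (move_left): buffer="eeerfplyer" (len 10), cursors c1@2 c2@2 c4@2 c3@8, authorship 124.....3.
Authorship (.=original, N=cursor N): 1 2 4 . . . . . 3 .
Index 4: author = original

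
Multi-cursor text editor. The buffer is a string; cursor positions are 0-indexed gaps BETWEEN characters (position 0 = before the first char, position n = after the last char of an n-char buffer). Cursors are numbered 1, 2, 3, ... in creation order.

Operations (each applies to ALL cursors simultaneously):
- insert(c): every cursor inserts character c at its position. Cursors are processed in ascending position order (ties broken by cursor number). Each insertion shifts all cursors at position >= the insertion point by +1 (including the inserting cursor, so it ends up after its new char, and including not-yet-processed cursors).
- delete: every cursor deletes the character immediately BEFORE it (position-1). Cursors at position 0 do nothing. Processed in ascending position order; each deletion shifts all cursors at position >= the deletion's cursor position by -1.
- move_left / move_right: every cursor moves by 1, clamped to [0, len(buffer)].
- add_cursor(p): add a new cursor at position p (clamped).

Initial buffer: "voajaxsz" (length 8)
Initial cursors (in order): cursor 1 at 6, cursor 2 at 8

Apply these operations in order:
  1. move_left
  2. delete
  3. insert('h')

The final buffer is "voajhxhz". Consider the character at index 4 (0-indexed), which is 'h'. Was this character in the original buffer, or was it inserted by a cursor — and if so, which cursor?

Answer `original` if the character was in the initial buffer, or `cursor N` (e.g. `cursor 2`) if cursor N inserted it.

After op 1 (move_left): buffer="voajaxsz" (len 8), cursors c1@5 c2@7, authorship ........
After op 2 (delete): buffer="voajxz" (len 6), cursors c1@4 c2@5, authorship ......
After op 3 (insert('h')): buffer="voajhxhz" (len 8), cursors c1@5 c2@7, authorship ....1.2.
Authorship (.=original, N=cursor N): . . . . 1 . 2 .
Index 4: author = 1

Answer: cursor 1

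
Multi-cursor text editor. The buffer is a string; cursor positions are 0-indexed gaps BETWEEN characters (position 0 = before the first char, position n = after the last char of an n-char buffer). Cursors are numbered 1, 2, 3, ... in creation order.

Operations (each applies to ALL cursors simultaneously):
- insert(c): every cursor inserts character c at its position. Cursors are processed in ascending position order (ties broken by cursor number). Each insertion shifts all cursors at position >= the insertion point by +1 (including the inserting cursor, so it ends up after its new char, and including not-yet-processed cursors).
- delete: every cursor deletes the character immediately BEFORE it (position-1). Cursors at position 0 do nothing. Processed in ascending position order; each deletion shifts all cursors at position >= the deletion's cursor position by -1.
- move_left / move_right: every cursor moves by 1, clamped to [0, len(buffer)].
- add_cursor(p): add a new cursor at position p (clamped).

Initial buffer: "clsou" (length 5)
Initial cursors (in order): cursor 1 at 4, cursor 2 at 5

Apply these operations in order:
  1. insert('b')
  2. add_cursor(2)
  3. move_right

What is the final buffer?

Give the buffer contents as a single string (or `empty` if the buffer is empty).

After op 1 (insert('b')): buffer="clsobub" (len 7), cursors c1@5 c2@7, authorship ....1.2
After op 2 (add_cursor(2)): buffer="clsobub" (len 7), cursors c3@2 c1@5 c2@7, authorship ....1.2
After op 3 (move_right): buffer="clsobub" (len 7), cursors c3@3 c1@6 c2@7, authorship ....1.2

Answer: clsobub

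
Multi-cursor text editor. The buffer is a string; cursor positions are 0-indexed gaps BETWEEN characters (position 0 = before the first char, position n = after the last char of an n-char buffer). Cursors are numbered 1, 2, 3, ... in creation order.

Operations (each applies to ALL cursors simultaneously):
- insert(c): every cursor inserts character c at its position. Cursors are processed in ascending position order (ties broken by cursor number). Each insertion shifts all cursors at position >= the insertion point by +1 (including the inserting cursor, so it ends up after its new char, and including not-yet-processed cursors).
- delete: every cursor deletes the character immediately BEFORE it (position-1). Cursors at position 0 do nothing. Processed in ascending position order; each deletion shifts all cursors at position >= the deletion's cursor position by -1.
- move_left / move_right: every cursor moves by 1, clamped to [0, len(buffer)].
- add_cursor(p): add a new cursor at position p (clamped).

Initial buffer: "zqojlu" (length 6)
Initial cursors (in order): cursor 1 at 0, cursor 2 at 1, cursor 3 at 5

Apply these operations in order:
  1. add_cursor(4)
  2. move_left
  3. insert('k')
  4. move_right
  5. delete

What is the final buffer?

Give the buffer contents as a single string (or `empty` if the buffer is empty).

After op 1 (add_cursor(4)): buffer="zqojlu" (len 6), cursors c1@0 c2@1 c4@4 c3@5, authorship ......
After op 2 (move_left): buffer="zqojlu" (len 6), cursors c1@0 c2@0 c4@3 c3@4, authorship ......
After op 3 (insert('k')): buffer="kkzqokjklu" (len 10), cursors c1@2 c2@2 c4@6 c3@8, authorship 12...4.3..
After op 4 (move_right): buffer="kkzqokjklu" (len 10), cursors c1@3 c2@3 c4@7 c3@9, authorship 12...4.3..
After op 5 (delete): buffer="kqokku" (len 6), cursors c1@1 c2@1 c4@4 c3@5, authorship 1..43.

Answer: kqokku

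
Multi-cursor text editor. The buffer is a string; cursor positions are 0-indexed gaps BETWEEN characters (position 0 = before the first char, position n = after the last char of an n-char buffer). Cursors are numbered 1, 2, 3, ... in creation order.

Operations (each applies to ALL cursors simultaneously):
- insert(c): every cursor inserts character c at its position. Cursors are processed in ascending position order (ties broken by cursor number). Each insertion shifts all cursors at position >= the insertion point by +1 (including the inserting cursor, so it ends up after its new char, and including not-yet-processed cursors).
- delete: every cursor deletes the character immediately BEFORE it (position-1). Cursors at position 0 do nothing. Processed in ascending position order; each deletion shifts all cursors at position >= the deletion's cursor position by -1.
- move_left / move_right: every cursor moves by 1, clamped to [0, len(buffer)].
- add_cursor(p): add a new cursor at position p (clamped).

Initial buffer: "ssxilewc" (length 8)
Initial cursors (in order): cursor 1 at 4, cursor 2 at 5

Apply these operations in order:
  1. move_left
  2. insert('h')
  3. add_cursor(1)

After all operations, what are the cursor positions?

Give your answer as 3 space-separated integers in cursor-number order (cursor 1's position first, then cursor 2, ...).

After op 1 (move_left): buffer="ssxilewc" (len 8), cursors c1@3 c2@4, authorship ........
After op 2 (insert('h')): buffer="ssxhihlewc" (len 10), cursors c1@4 c2@6, authorship ...1.2....
After op 3 (add_cursor(1)): buffer="ssxhihlewc" (len 10), cursors c3@1 c1@4 c2@6, authorship ...1.2....

Answer: 4 6 1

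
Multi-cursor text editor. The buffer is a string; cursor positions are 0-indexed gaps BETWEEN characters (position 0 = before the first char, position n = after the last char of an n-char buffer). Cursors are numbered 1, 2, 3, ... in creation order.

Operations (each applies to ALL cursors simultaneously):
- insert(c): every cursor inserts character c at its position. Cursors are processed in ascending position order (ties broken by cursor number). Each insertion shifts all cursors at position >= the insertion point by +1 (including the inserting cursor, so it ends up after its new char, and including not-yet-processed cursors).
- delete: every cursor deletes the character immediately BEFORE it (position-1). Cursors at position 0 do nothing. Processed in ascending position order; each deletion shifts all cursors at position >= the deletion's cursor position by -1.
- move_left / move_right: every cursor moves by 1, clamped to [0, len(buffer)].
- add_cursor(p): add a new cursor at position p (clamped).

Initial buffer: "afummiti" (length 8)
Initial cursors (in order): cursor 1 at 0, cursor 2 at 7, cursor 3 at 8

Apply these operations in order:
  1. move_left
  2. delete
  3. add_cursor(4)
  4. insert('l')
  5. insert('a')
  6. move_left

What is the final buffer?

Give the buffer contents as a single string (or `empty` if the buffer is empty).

After op 1 (move_left): buffer="afummiti" (len 8), cursors c1@0 c2@6 c3@7, authorship ........
After op 2 (delete): buffer="afummi" (len 6), cursors c1@0 c2@5 c3@5, authorship ......
After op 3 (add_cursor(4)): buffer="afummi" (len 6), cursors c1@0 c4@4 c2@5 c3@5, authorship ......
After op 4 (insert('l')): buffer="lafumlmlli" (len 10), cursors c1@1 c4@6 c2@9 c3@9, authorship 1....4.23.
After op 5 (insert('a')): buffer="laafumlamllaai" (len 14), cursors c1@2 c4@8 c2@13 c3@13, authorship 11....44.2323.
After op 6 (move_left): buffer="laafumlamllaai" (len 14), cursors c1@1 c4@7 c2@12 c3@12, authorship 11....44.2323.

Answer: laafumlamllaai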